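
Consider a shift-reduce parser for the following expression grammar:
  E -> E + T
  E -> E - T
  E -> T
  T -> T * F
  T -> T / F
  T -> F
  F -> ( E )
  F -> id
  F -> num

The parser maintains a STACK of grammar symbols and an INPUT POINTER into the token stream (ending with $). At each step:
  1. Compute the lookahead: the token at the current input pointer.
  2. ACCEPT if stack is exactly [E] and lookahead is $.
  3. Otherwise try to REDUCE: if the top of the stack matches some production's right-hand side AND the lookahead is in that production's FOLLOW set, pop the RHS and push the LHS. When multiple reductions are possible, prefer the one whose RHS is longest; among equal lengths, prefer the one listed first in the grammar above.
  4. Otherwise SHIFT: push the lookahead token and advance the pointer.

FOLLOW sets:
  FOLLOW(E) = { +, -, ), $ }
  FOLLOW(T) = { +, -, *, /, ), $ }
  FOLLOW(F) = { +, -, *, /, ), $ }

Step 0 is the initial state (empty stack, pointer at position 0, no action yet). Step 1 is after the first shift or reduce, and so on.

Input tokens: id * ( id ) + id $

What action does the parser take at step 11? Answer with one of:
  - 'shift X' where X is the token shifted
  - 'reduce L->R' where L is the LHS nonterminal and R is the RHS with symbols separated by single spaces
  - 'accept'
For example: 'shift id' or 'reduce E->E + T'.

Step 1: shift id. Stack=[id] ptr=1 lookahead=* remaining=[* ( id ) + id $]
Step 2: reduce F->id. Stack=[F] ptr=1 lookahead=* remaining=[* ( id ) + id $]
Step 3: reduce T->F. Stack=[T] ptr=1 lookahead=* remaining=[* ( id ) + id $]
Step 4: shift *. Stack=[T *] ptr=2 lookahead=( remaining=[( id ) + id $]
Step 5: shift (. Stack=[T * (] ptr=3 lookahead=id remaining=[id ) + id $]
Step 6: shift id. Stack=[T * ( id] ptr=4 lookahead=) remaining=[) + id $]
Step 7: reduce F->id. Stack=[T * ( F] ptr=4 lookahead=) remaining=[) + id $]
Step 8: reduce T->F. Stack=[T * ( T] ptr=4 lookahead=) remaining=[) + id $]
Step 9: reduce E->T. Stack=[T * ( E] ptr=4 lookahead=) remaining=[) + id $]
Step 10: shift ). Stack=[T * ( E )] ptr=5 lookahead=+ remaining=[+ id $]
Step 11: reduce F->( E ). Stack=[T * F] ptr=5 lookahead=+ remaining=[+ id $]

Answer: reduce F->( E )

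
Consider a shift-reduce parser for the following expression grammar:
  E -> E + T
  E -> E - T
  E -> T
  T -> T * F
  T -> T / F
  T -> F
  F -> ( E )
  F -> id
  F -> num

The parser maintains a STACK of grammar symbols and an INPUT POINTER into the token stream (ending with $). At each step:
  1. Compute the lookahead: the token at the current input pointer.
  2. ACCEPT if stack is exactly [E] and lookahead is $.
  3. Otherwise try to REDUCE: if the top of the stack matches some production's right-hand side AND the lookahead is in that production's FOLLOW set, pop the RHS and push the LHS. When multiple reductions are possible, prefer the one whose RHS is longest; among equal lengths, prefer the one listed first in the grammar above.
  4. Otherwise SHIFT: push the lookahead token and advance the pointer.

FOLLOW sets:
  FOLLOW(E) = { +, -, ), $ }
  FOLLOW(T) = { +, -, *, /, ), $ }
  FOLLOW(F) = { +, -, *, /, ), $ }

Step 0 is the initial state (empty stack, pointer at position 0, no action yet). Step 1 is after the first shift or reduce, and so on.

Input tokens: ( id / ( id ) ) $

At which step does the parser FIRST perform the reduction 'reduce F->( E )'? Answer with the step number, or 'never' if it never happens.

Step 1: shift (. Stack=[(] ptr=1 lookahead=id remaining=[id / ( id ) ) $]
Step 2: shift id. Stack=[( id] ptr=2 lookahead=/ remaining=[/ ( id ) ) $]
Step 3: reduce F->id. Stack=[( F] ptr=2 lookahead=/ remaining=[/ ( id ) ) $]
Step 4: reduce T->F. Stack=[( T] ptr=2 lookahead=/ remaining=[/ ( id ) ) $]
Step 5: shift /. Stack=[( T /] ptr=3 lookahead=( remaining=[( id ) ) $]
Step 6: shift (. Stack=[( T / (] ptr=4 lookahead=id remaining=[id ) ) $]
Step 7: shift id. Stack=[( T / ( id] ptr=5 lookahead=) remaining=[) ) $]
Step 8: reduce F->id. Stack=[( T / ( F] ptr=5 lookahead=) remaining=[) ) $]
Step 9: reduce T->F. Stack=[( T / ( T] ptr=5 lookahead=) remaining=[) ) $]
Step 10: reduce E->T. Stack=[( T / ( E] ptr=5 lookahead=) remaining=[) ) $]
Step 11: shift ). Stack=[( T / ( E )] ptr=6 lookahead=) remaining=[) $]
Step 12: reduce F->( E ). Stack=[( T / F] ptr=6 lookahead=) remaining=[) $]

Answer: 12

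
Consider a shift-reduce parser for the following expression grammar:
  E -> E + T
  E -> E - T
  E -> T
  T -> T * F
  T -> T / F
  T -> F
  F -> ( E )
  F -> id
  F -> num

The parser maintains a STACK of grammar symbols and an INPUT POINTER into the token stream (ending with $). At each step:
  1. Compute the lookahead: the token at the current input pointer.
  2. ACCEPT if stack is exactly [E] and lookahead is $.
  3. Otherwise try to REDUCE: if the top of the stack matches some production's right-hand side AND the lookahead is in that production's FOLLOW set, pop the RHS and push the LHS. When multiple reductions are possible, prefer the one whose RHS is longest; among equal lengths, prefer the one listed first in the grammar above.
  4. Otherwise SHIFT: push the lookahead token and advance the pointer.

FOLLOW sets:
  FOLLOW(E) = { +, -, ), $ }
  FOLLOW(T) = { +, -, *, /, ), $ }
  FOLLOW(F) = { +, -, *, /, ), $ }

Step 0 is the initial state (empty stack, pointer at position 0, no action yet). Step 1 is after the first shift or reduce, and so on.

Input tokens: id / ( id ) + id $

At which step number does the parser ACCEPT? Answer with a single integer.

Answer: 19

Derivation:
Step 1: shift id. Stack=[id] ptr=1 lookahead=/ remaining=[/ ( id ) + id $]
Step 2: reduce F->id. Stack=[F] ptr=1 lookahead=/ remaining=[/ ( id ) + id $]
Step 3: reduce T->F. Stack=[T] ptr=1 lookahead=/ remaining=[/ ( id ) + id $]
Step 4: shift /. Stack=[T /] ptr=2 lookahead=( remaining=[( id ) + id $]
Step 5: shift (. Stack=[T / (] ptr=3 lookahead=id remaining=[id ) + id $]
Step 6: shift id. Stack=[T / ( id] ptr=4 lookahead=) remaining=[) + id $]
Step 7: reduce F->id. Stack=[T / ( F] ptr=4 lookahead=) remaining=[) + id $]
Step 8: reduce T->F. Stack=[T / ( T] ptr=4 lookahead=) remaining=[) + id $]
Step 9: reduce E->T. Stack=[T / ( E] ptr=4 lookahead=) remaining=[) + id $]
Step 10: shift ). Stack=[T / ( E )] ptr=5 lookahead=+ remaining=[+ id $]
Step 11: reduce F->( E ). Stack=[T / F] ptr=5 lookahead=+ remaining=[+ id $]
Step 12: reduce T->T / F. Stack=[T] ptr=5 lookahead=+ remaining=[+ id $]
Step 13: reduce E->T. Stack=[E] ptr=5 lookahead=+ remaining=[+ id $]
Step 14: shift +. Stack=[E +] ptr=6 lookahead=id remaining=[id $]
Step 15: shift id. Stack=[E + id] ptr=7 lookahead=$ remaining=[$]
Step 16: reduce F->id. Stack=[E + F] ptr=7 lookahead=$ remaining=[$]
Step 17: reduce T->F. Stack=[E + T] ptr=7 lookahead=$ remaining=[$]
Step 18: reduce E->E + T. Stack=[E] ptr=7 lookahead=$ remaining=[$]
Step 19: accept. Stack=[E] ptr=7 lookahead=$ remaining=[$]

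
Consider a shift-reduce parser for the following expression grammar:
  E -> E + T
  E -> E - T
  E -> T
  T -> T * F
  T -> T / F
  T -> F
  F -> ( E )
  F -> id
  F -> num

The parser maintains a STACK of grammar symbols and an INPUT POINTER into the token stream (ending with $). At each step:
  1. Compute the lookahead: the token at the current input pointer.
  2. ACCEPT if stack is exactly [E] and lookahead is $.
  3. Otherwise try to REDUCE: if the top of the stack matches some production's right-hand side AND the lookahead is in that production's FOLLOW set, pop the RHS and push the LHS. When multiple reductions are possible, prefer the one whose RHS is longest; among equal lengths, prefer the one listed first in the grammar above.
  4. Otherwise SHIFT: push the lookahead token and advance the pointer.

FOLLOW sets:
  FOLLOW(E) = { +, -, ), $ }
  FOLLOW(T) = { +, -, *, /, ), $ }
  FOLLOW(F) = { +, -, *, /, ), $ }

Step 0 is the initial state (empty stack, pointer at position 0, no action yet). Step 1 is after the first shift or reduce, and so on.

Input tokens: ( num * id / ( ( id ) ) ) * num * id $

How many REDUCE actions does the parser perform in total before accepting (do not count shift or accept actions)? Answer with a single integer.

Step 1: shift (. Stack=[(] ptr=1 lookahead=num remaining=[num * id / ( ( id ) ) ) * num * id $]
Step 2: shift num. Stack=[( num] ptr=2 lookahead=* remaining=[* id / ( ( id ) ) ) * num * id $]
Step 3: reduce F->num. Stack=[( F] ptr=2 lookahead=* remaining=[* id / ( ( id ) ) ) * num * id $]
Step 4: reduce T->F. Stack=[( T] ptr=2 lookahead=* remaining=[* id / ( ( id ) ) ) * num * id $]
Step 5: shift *. Stack=[( T *] ptr=3 lookahead=id remaining=[id / ( ( id ) ) ) * num * id $]
Step 6: shift id. Stack=[( T * id] ptr=4 lookahead=/ remaining=[/ ( ( id ) ) ) * num * id $]
Step 7: reduce F->id. Stack=[( T * F] ptr=4 lookahead=/ remaining=[/ ( ( id ) ) ) * num * id $]
Step 8: reduce T->T * F. Stack=[( T] ptr=4 lookahead=/ remaining=[/ ( ( id ) ) ) * num * id $]
Step 9: shift /. Stack=[( T /] ptr=5 lookahead=( remaining=[( ( id ) ) ) * num * id $]
Step 10: shift (. Stack=[( T / (] ptr=6 lookahead=( remaining=[( id ) ) ) * num * id $]
Step 11: shift (. Stack=[( T / ( (] ptr=7 lookahead=id remaining=[id ) ) ) * num * id $]
Step 12: shift id. Stack=[( T / ( ( id] ptr=8 lookahead=) remaining=[) ) ) * num * id $]
Step 13: reduce F->id. Stack=[( T / ( ( F] ptr=8 lookahead=) remaining=[) ) ) * num * id $]
Step 14: reduce T->F. Stack=[( T / ( ( T] ptr=8 lookahead=) remaining=[) ) ) * num * id $]
Step 15: reduce E->T. Stack=[( T / ( ( E] ptr=8 lookahead=) remaining=[) ) ) * num * id $]
Step 16: shift ). Stack=[( T / ( ( E )] ptr=9 lookahead=) remaining=[) ) * num * id $]
Step 17: reduce F->( E ). Stack=[( T / ( F] ptr=9 lookahead=) remaining=[) ) * num * id $]
Step 18: reduce T->F. Stack=[( T / ( T] ptr=9 lookahead=) remaining=[) ) * num * id $]
Step 19: reduce E->T. Stack=[( T / ( E] ptr=9 lookahead=) remaining=[) ) * num * id $]
Step 20: shift ). Stack=[( T / ( E )] ptr=10 lookahead=) remaining=[) * num * id $]
Step 21: reduce F->( E ). Stack=[( T / F] ptr=10 lookahead=) remaining=[) * num * id $]
Step 22: reduce T->T / F. Stack=[( T] ptr=10 lookahead=) remaining=[) * num * id $]
Step 23: reduce E->T. Stack=[( E] ptr=10 lookahead=) remaining=[) * num * id $]
Step 24: shift ). Stack=[( E )] ptr=11 lookahead=* remaining=[* num * id $]
Step 25: reduce F->( E ). Stack=[F] ptr=11 lookahead=* remaining=[* num * id $]
Step 26: reduce T->F. Stack=[T] ptr=11 lookahead=* remaining=[* num * id $]
Step 27: shift *. Stack=[T *] ptr=12 lookahead=num remaining=[num * id $]
Step 28: shift num. Stack=[T * num] ptr=13 lookahead=* remaining=[* id $]
Step 29: reduce F->num. Stack=[T * F] ptr=13 lookahead=* remaining=[* id $]
Step 30: reduce T->T * F. Stack=[T] ptr=13 lookahead=* remaining=[* id $]
Step 31: shift *. Stack=[T *] ptr=14 lookahead=id remaining=[id $]
Step 32: shift id. Stack=[T * id] ptr=15 lookahead=$ remaining=[$]
Step 33: reduce F->id. Stack=[T * F] ptr=15 lookahead=$ remaining=[$]
Step 34: reduce T->T * F. Stack=[T] ptr=15 lookahead=$ remaining=[$]
Step 35: reduce E->T. Stack=[E] ptr=15 lookahead=$ remaining=[$]
Step 36: accept. Stack=[E] ptr=15 lookahead=$ remaining=[$]

Answer: 20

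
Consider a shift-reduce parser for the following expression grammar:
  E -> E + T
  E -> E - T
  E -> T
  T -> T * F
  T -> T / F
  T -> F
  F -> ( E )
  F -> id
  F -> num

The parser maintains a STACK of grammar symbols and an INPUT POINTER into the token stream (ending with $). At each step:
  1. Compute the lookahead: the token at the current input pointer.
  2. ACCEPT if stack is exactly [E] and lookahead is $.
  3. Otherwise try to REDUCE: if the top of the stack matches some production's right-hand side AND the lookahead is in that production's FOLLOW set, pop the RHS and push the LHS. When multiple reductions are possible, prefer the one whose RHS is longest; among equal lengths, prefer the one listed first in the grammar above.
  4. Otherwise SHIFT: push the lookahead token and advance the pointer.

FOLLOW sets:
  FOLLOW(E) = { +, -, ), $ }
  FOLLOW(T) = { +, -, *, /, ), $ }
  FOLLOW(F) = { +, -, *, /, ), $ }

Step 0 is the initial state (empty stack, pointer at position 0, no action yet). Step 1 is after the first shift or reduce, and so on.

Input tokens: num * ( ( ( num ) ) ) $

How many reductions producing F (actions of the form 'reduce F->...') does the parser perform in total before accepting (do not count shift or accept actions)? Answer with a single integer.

Answer: 5

Derivation:
Step 1: shift num. Stack=[num] ptr=1 lookahead=* remaining=[* ( ( ( num ) ) ) $]
Step 2: reduce F->num. Stack=[F] ptr=1 lookahead=* remaining=[* ( ( ( num ) ) ) $]
Step 3: reduce T->F. Stack=[T] ptr=1 lookahead=* remaining=[* ( ( ( num ) ) ) $]
Step 4: shift *. Stack=[T *] ptr=2 lookahead=( remaining=[( ( ( num ) ) ) $]
Step 5: shift (. Stack=[T * (] ptr=3 lookahead=( remaining=[( ( num ) ) ) $]
Step 6: shift (. Stack=[T * ( (] ptr=4 lookahead=( remaining=[( num ) ) ) $]
Step 7: shift (. Stack=[T * ( ( (] ptr=5 lookahead=num remaining=[num ) ) ) $]
Step 8: shift num. Stack=[T * ( ( ( num] ptr=6 lookahead=) remaining=[) ) ) $]
Step 9: reduce F->num. Stack=[T * ( ( ( F] ptr=6 lookahead=) remaining=[) ) ) $]
Step 10: reduce T->F. Stack=[T * ( ( ( T] ptr=6 lookahead=) remaining=[) ) ) $]
Step 11: reduce E->T. Stack=[T * ( ( ( E] ptr=6 lookahead=) remaining=[) ) ) $]
Step 12: shift ). Stack=[T * ( ( ( E )] ptr=7 lookahead=) remaining=[) ) $]
Step 13: reduce F->( E ). Stack=[T * ( ( F] ptr=7 lookahead=) remaining=[) ) $]
Step 14: reduce T->F. Stack=[T * ( ( T] ptr=7 lookahead=) remaining=[) ) $]
Step 15: reduce E->T. Stack=[T * ( ( E] ptr=7 lookahead=) remaining=[) ) $]
Step 16: shift ). Stack=[T * ( ( E )] ptr=8 lookahead=) remaining=[) $]
Step 17: reduce F->( E ). Stack=[T * ( F] ptr=8 lookahead=) remaining=[) $]
Step 18: reduce T->F. Stack=[T * ( T] ptr=8 lookahead=) remaining=[) $]
Step 19: reduce E->T. Stack=[T * ( E] ptr=8 lookahead=) remaining=[) $]
Step 20: shift ). Stack=[T * ( E )] ptr=9 lookahead=$ remaining=[$]
Step 21: reduce F->( E ). Stack=[T * F] ptr=9 lookahead=$ remaining=[$]
Step 22: reduce T->T * F. Stack=[T] ptr=9 lookahead=$ remaining=[$]
Step 23: reduce E->T. Stack=[E] ptr=9 lookahead=$ remaining=[$]
Step 24: accept. Stack=[E] ptr=9 lookahead=$ remaining=[$]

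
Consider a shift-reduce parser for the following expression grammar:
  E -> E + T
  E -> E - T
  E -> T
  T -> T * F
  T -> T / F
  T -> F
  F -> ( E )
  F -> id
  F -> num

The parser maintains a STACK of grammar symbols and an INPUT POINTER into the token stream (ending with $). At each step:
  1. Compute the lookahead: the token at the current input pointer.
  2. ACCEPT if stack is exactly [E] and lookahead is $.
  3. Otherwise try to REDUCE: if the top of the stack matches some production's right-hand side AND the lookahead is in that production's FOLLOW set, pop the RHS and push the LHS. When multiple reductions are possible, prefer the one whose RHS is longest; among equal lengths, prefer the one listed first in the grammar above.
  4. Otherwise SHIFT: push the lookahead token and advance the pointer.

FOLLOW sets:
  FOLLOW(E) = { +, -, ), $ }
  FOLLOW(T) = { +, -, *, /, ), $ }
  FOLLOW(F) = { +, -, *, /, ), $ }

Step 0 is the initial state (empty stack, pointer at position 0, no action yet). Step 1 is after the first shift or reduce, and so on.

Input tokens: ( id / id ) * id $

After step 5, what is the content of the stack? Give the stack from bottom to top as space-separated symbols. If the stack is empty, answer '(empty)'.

Answer: ( T /

Derivation:
Step 1: shift (. Stack=[(] ptr=1 lookahead=id remaining=[id / id ) * id $]
Step 2: shift id. Stack=[( id] ptr=2 lookahead=/ remaining=[/ id ) * id $]
Step 3: reduce F->id. Stack=[( F] ptr=2 lookahead=/ remaining=[/ id ) * id $]
Step 4: reduce T->F. Stack=[( T] ptr=2 lookahead=/ remaining=[/ id ) * id $]
Step 5: shift /. Stack=[( T /] ptr=3 lookahead=id remaining=[id ) * id $]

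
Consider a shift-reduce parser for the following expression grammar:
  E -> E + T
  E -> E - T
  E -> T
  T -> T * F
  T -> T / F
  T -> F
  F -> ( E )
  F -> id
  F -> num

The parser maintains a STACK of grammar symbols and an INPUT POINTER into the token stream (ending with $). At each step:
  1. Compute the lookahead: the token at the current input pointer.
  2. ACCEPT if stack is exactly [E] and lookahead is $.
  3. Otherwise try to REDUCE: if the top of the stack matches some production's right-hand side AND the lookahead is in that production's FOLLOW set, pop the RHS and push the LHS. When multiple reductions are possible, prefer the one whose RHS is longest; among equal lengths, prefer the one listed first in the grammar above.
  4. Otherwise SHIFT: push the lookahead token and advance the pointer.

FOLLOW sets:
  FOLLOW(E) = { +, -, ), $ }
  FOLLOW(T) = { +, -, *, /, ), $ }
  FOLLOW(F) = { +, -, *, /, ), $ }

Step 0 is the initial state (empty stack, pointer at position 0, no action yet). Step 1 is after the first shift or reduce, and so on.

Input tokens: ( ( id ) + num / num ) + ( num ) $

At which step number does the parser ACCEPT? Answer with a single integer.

Answer: 34

Derivation:
Step 1: shift (. Stack=[(] ptr=1 lookahead=( remaining=[( id ) + num / num ) + ( num ) $]
Step 2: shift (. Stack=[( (] ptr=2 lookahead=id remaining=[id ) + num / num ) + ( num ) $]
Step 3: shift id. Stack=[( ( id] ptr=3 lookahead=) remaining=[) + num / num ) + ( num ) $]
Step 4: reduce F->id. Stack=[( ( F] ptr=3 lookahead=) remaining=[) + num / num ) + ( num ) $]
Step 5: reduce T->F. Stack=[( ( T] ptr=3 lookahead=) remaining=[) + num / num ) + ( num ) $]
Step 6: reduce E->T. Stack=[( ( E] ptr=3 lookahead=) remaining=[) + num / num ) + ( num ) $]
Step 7: shift ). Stack=[( ( E )] ptr=4 lookahead=+ remaining=[+ num / num ) + ( num ) $]
Step 8: reduce F->( E ). Stack=[( F] ptr=4 lookahead=+ remaining=[+ num / num ) + ( num ) $]
Step 9: reduce T->F. Stack=[( T] ptr=4 lookahead=+ remaining=[+ num / num ) + ( num ) $]
Step 10: reduce E->T. Stack=[( E] ptr=4 lookahead=+ remaining=[+ num / num ) + ( num ) $]
Step 11: shift +. Stack=[( E +] ptr=5 lookahead=num remaining=[num / num ) + ( num ) $]
Step 12: shift num. Stack=[( E + num] ptr=6 lookahead=/ remaining=[/ num ) + ( num ) $]
Step 13: reduce F->num. Stack=[( E + F] ptr=6 lookahead=/ remaining=[/ num ) + ( num ) $]
Step 14: reduce T->F. Stack=[( E + T] ptr=6 lookahead=/ remaining=[/ num ) + ( num ) $]
Step 15: shift /. Stack=[( E + T /] ptr=7 lookahead=num remaining=[num ) + ( num ) $]
Step 16: shift num. Stack=[( E + T / num] ptr=8 lookahead=) remaining=[) + ( num ) $]
Step 17: reduce F->num. Stack=[( E + T / F] ptr=8 lookahead=) remaining=[) + ( num ) $]
Step 18: reduce T->T / F. Stack=[( E + T] ptr=8 lookahead=) remaining=[) + ( num ) $]
Step 19: reduce E->E + T. Stack=[( E] ptr=8 lookahead=) remaining=[) + ( num ) $]
Step 20: shift ). Stack=[( E )] ptr=9 lookahead=+ remaining=[+ ( num ) $]
Step 21: reduce F->( E ). Stack=[F] ptr=9 lookahead=+ remaining=[+ ( num ) $]
Step 22: reduce T->F. Stack=[T] ptr=9 lookahead=+ remaining=[+ ( num ) $]
Step 23: reduce E->T. Stack=[E] ptr=9 lookahead=+ remaining=[+ ( num ) $]
Step 24: shift +. Stack=[E +] ptr=10 lookahead=( remaining=[( num ) $]
Step 25: shift (. Stack=[E + (] ptr=11 lookahead=num remaining=[num ) $]
Step 26: shift num. Stack=[E + ( num] ptr=12 lookahead=) remaining=[) $]
Step 27: reduce F->num. Stack=[E + ( F] ptr=12 lookahead=) remaining=[) $]
Step 28: reduce T->F. Stack=[E + ( T] ptr=12 lookahead=) remaining=[) $]
Step 29: reduce E->T. Stack=[E + ( E] ptr=12 lookahead=) remaining=[) $]
Step 30: shift ). Stack=[E + ( E )] ptr=13 lookahead=$ remaining=[$]
Step 31: reduce F->( E ). Stack=[E + F] ptr=13 lookahead=$ remaining=[$]
Step 32: reduce T->F. Stack=[E + T] ptr=13 lookahead=$ remaining=[$]
Step 33: reduce E->E + T. Stack=[E] ptr=13 lookahead=$ remaining=[$]
Step 34: accept. Stack=[E] ptr=13 lookahead=$ remaining=[$]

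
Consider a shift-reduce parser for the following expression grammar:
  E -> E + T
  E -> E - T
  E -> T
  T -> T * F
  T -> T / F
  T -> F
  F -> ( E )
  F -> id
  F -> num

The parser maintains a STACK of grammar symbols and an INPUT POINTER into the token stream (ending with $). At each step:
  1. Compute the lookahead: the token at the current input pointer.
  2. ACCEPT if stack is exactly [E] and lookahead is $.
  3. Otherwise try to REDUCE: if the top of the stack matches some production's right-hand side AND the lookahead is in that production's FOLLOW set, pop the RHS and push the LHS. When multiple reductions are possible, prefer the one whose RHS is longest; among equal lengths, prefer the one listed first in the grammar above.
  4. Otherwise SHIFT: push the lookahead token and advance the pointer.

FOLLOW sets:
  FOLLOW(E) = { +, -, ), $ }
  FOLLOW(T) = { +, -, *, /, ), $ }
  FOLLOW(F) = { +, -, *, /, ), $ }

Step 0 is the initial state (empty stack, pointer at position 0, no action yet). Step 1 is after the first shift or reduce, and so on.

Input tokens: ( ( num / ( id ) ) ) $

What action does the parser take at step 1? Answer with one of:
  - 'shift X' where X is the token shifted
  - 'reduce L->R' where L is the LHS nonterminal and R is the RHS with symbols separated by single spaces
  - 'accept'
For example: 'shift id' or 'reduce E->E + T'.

Step 1: shift (. Stack=[(] ptr=1 lookahead=( remaining=[( num / ( id ) ) ) $]

Answer: shift (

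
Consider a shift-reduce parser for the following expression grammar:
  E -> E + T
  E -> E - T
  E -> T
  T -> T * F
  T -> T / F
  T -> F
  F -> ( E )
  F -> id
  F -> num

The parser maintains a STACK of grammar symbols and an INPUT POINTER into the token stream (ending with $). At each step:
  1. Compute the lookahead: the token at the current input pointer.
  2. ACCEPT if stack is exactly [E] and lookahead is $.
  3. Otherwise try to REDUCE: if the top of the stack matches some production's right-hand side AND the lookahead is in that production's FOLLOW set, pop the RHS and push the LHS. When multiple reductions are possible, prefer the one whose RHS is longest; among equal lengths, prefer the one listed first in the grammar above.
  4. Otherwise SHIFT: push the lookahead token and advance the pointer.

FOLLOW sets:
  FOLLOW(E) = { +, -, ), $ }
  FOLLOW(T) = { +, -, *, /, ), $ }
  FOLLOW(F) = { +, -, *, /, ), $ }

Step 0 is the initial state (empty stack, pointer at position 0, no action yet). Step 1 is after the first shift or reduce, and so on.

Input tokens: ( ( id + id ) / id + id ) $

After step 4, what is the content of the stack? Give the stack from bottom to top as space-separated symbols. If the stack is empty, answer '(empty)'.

Answer: ( ( F

Derivation:
Step 1: shift (. Stack=[(] ptr=1 lookahead=( remaining=[( id + id ) / id + id ) $]
Step 2: shift (. Stack=[( (] ptr=2 lookahead=id remaining=[id + id ) / id + id ) $]
Step 3: shift id. Stack=[( ( id] ptr=3 lookahead=+ remaining=[+ id ) / id + id ) $]
Step 4: reduce F->id. Stack=[( ( F] ptr=3 lookahead=+ remaining=[+ id ) / id + id ) $]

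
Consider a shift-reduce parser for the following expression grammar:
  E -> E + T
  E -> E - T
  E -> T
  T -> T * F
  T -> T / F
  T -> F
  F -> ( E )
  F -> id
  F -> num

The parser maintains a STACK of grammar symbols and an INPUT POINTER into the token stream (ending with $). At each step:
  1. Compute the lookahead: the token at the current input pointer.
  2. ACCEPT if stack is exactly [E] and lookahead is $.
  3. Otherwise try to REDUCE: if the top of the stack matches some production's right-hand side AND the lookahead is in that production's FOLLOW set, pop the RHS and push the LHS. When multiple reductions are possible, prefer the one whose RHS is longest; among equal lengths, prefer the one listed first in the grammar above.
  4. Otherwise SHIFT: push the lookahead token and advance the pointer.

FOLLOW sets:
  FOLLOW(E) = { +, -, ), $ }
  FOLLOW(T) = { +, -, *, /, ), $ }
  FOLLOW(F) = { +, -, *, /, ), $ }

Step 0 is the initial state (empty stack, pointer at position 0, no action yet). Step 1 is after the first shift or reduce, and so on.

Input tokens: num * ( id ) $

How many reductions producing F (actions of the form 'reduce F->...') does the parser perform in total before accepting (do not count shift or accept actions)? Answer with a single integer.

Answer: 3

Derivation:
Step 1: shift num. Stack=[num] ptr=1 lookahead=* remaining=[* ( id ) $]
Step 2: reduce F->num. Stack=[F] ptr=1 lookahead=* remaining=[* ( id ) $]
Step 3: reduce T->F. Stack=[T] ptr=1 lookahead=* remaining=[* ( id ) $]
Step 4: shift *. Stack=[T *] ptr=2 lookahead=( remaining=[( id ) $]
Step 5: shift (. Stack=[T * (] ptr=3 lookahead=id remaining=[id ) $]
Step 6: shift id. Stack=[T * ( id] ptr=4 lookahead=) remaining=[) $]
Step 7: reduce F->id. Stack=[T * ( F] ptr=4 lookahead=) remaining=[) $]
Step 8: reduce T->F. Stack=[T * ( T] ptr=4 lookahead=) remaining=[) $]
Step 9: reduce E->T. Stack=[T * ( E] ptr=4 lookahead=) remaining=[) $]
Step 10: shift ). Stack=[T * ( E )] ptr=5 lookahead=$ remaining=[$]
Step 11: reduce F->( E ). Stack=[T * F] ptr=5 lookahead=$ remaining=[$]
Step 12: reduce T->T * F. Stack=[T] ptr=5 lookahead=$ remaining=[$]
Step 13: reduce E->T. Stack=[E] ptr=5 lookahead=$ remaining=[$]
Step 14: accept. Stack=[E] ptr=5 lookahead=$ remaining=[$]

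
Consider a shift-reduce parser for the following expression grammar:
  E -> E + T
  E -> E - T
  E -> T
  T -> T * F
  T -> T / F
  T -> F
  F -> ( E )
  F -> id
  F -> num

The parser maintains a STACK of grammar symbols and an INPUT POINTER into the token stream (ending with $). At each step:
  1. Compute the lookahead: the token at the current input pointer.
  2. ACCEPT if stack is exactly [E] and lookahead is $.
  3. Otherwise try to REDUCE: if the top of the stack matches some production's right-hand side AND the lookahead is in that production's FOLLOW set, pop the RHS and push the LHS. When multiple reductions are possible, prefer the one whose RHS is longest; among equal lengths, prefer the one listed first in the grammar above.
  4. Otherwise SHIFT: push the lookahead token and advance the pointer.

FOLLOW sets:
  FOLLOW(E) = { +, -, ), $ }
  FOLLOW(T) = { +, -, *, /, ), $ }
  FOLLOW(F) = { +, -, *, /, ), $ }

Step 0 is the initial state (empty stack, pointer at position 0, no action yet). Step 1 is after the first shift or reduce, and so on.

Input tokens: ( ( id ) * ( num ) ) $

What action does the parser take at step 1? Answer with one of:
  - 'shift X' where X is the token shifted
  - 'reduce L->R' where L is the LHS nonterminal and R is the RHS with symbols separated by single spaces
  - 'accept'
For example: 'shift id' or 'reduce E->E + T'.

Step 1: shift (. Stack=[(] ptr=1 lookahead=( remaining=[( id ) * ( num ) ) $]

Answer: shift (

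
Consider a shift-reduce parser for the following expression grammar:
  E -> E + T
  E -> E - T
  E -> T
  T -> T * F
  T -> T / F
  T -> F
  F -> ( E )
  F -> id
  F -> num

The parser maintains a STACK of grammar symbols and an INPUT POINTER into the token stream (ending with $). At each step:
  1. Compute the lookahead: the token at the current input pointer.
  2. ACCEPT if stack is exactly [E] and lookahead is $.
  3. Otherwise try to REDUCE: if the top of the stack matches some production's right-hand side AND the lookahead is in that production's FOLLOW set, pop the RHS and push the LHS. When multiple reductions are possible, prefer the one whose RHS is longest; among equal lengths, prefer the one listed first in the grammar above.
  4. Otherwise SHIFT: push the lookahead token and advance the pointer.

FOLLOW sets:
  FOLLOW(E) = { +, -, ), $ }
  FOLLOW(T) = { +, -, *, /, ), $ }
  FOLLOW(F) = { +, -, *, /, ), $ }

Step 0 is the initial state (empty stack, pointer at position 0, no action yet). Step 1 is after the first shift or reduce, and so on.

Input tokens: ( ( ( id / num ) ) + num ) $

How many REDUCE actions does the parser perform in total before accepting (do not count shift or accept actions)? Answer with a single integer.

Step 1: shift (. Stack=[(] ptr=1 lookahead=( remaining=[( ( id / num ) ) + num ) $]
Step 2: shift (. Stack=[( (] ptr=2 lookahead=( remaining=[( id / num ) ) + num ) $]
Step 3: shift (. Stack=[( ( (] ptr=3 lookahead=id remaining=[id / num ) ) + num ) $]
Step 4: shift id. Stack=[( ( ( id] ptr=4 lookahead=/ remaining=[/ num ) ) + num ) $]
Step 5: reduce F->id. Stack=[( ( ( F] ptr=4 lookahead=/ remaining=[/ num ) ) + num ) $]
Step 6: reduce T->F. Stack=[( ( ( T] ptr=4 lookahead=/ remaining=[/ num ) ) + num ) $]
Step 7: shift /. Stack=[( ( ( T /] ptr=5 lookahead=num remaining=[num ) ) + num ) $]
Step 8: shift num. Stack=[( ( ( T / num] ptr=6 lookahead=) remaining=[) ) + num ) $]
Step 9: reduce F->num. Stack=[( ( ( T / F] ptr=6 lookahead=) remaining=[) ) + num ) $]
Step 10: reduce T->T / F. Stack=[( ( ( T] ptr=6 lookahead=) remaining=[) ) + num ) $]
Step 11: reduce E->T. Stack=[( ( ( E] ptr=6 lookahead=) remaining=[) ) + num ) $]
Step 12: shift ). Stack=[( ( ( E )] ptr=7 lookahead=) remaining=[) + num ) $]
Step 13: reduce F->( E ). Stack=[( ( F] ptr=7 lookahead=) remaining=[) + num ) $]
Step 14: reduce T->F. Stack=[( ( T] ptr=7 lookahead=) remaining=[) + num ) $]
Step 15: reduce E->T. Stack=[( ( E] ptr=7 lookahead=) remaining=[) + num ) $]
Step 16: shift ). Stack=[( ( E )] ptr=8 lookahead=+ remaining=[+ num ) $]
Step 17: reduce F->( E ). Stack=[( F] ptr=8 lookahead=+ remaining=[+ num ) $]
Step 18: reduce T->F. Stack=[( T] ptr=8 lookahead=+ remaining=[+ num ) $]
Step 19: reduce E->T. Stack=[( E] ptr=8 lookahead=+ remaining=[+ num ) $]
Step 20: shift +. Stack=[( E +] ptr=9 lookahead=num remaining=[num ) $]
Step 21: shift num. Stack=[( E + num] ptr=10 lookahead=) remaining=[) $]
Step 22: reduce F->num. Stack=[( E + F] ptr=10 lookahead=) remaining=[) $]
Step 23: reduce T->F. Stack=[( E + T] ptr=10 lookahead=) remaining=[) $]
Step 24: reduce E->E + T. Stack=[( E] ptr=10 lookahead=) remaining=[) $]
Step 25: shift ). Stack=[( E )] ptr=11 lookahead=$ remaining=[$]
Step 26: reduce F->( E ). Stack=[F] ptr=11 lookahead=$ remaining=[$]
Step 27: reduce T->F. Stack=[T] ptr=11 lookahead=$ remaining=[$]
Step 28: reduce E->T. Stack=[E] ptr=11 lookahead=$ remaining=[$]
Step 29: accept. Stack=[E] ptr=11 lookahead=$ remaining=[$]

Answer: 17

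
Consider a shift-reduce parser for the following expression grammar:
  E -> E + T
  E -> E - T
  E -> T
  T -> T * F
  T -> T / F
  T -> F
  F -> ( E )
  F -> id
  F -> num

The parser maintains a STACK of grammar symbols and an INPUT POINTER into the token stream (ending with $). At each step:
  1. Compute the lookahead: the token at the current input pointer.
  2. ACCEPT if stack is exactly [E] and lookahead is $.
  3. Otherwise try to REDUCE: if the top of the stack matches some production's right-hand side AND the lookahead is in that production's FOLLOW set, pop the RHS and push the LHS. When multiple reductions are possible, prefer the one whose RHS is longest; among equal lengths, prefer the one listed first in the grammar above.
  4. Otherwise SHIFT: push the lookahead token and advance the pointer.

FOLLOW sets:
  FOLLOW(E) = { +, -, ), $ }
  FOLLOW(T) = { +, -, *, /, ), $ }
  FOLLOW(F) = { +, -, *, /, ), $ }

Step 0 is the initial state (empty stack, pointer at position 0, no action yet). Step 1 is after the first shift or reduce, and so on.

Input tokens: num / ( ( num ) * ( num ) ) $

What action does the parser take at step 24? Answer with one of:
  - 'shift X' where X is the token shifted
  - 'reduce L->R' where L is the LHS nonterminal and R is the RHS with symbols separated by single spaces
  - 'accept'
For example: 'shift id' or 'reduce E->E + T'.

Answer: shift )

Derivation:
Step 1: shift num. Stack=[num] ptr=1 lookahead=/ remaining=[/ ( ( num ) * ( num ) ) $]
Step 2: reduce F->num. Stack=[F] ptr=1 lookahead=/ remaining=[/ ( ( num ) * ( num ) ) $]
Step 3: reduce T->F. Stack=[T] ptr=1 lookahead=/ remaining=[/ ( ( num ) * ( num ) ) $]
Step 4: shift /. Stack=[T /] ptr=2 lookahead=( remaining=[( ( num ) * ( num ) ) $]
Step 5: shift (. Stack=[T / (] ptr=3 lookahead=( remaining=[( num ) * ( num ) ) $]
Step 6: shift (. Stack=[T / ( (] ptr=4 lookahead=num remaining=[num ) * ( num ) ) $]
Step 7: shift num. Stack=[T / ( ( num] ptr=5 lookahead=) remaining=[) * ( num ) ) $]
Step 8: reduce F->num. Stack=[T / ( ( F] ptr=5 lookahead=) remaining=[) * ( num ) ) $]
Step 9: reduce T->F. Stack=[T / ( ( T] ptr=5 lookahead=) remaining=[) * ( num ) ) $]
Step 10: reduce E->T. Stack=[T / ( ( E] ptr=5 lookahead=) remaining=[) * ( num ) ) $]
Step 11: shift ). Stack=[T / ( ( E )] ptr=6 lookahead=* remaining=[* ( num ) ) $]
Step 12: reduce F->( E ). Stack=[T / ( F] ptr=6 lookahead=* remaining=[* ( num ) ) $]
Step 13: reduce T->F. Stack=[T / ( T] ptr=6 lookahead=* remaining=[* ( num ) ) $]
Step 14: shift *. Stack=[T / ( T *] ptr=7 lookahead=( remaining=[( num ) ) $]
Step 15: shift (. Stack=[T / ( T * (] ptr=8 lookahead=num remaining=[num ) ) $]
Step 16: shift num. Stack=[T / ( T * ( num] ptr=9 lookahead=) remaining=[) ) $]
Step 17: reduce F->num. Stack=[T / ( T * ( F] ptr=9 lookahead=) remaining=[) ) $]
Step 18: reduce T->F. Stack=[T / ( T * ( T] ptr=9 lookahead=) remaining=[) ) $]
Step 19: reduce E->T. Stack=[T / ( T * ( E] ptr=9 lookahead=) remaining=[) ) $]
Step 20: shift ). Stack=[T / ( T * ( E )] ptr=10 lookahead=) remaining=[) $]
Step 21: reduce F->( E ). Stack=[T / ( T * F] ptr=10 lookahead=) remaining=[) $]
Step 22: reduce T->T * F. Stack=[T / ( T] ptr=10 lookahead=) remaining=[) $]
Step 23: reduce E->T. Stack=[T / ( E] ptr=10 lookahead=) remaining=[) $]
Step 24: shift ). Stack=[T / ( E )] ptr=11 lookahead=$ remaining=[$]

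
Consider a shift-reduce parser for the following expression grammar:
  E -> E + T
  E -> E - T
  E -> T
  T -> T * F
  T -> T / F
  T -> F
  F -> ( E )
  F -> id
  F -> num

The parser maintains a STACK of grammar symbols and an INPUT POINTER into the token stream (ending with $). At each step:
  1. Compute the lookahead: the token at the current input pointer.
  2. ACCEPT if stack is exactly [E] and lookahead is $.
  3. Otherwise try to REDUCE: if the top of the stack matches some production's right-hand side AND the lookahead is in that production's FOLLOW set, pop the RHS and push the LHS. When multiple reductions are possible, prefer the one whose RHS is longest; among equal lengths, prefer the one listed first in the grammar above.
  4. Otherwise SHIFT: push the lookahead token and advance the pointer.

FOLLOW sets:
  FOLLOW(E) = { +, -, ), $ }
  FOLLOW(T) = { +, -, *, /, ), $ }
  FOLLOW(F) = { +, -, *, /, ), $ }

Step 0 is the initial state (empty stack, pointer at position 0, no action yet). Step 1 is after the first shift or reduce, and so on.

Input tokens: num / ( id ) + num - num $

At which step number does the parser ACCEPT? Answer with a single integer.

Step 1: shift num. Stack=[num] ptr=1 lookahead=/ remaining=[/ ( id ) + num - num $]
Step 2: reduce F->num. Stack=[F] ptr=1 lookahead=/ remaining=[/ ( id ) + num - num $]
Step 3: reduce T->F. Stack=[T] ptr=1 lookahead=/ remaining=[/ ( id ) + num - num $]
Step 4: shift /. Stack=[T /] ptr=2 lookahead=( remaining=[( id ) + num - num $]
Step 5: shift (. Stack=[T / (] ptr=3 lookahead=id remaining=[id ) + num - num $]
Step 6: shift id. Stack=[T / ( id] ptr=4 lookahead=) remaining=[) + num - num $]
Step 7: reduce F->id. Stack=[T / ( F] ptr=4 lookahead=) remaining=[) + num - num $]
Step 8: reduce T->F. Stack=[T / ( T] ptr=4 lookahead=) remaining=[) + num - num $]
Step 9: reduce E->T. Stack=[T / ( E] ptr=4 lookahead=) remaining=[) + num - num $]
Step 10: shift ). Stack=[T / ( E )] ptr=5 lookahead=+ remaining=[+ num - num $]
Step 11: reduce F->( E ). Stack=[T / F] ptr=5 lookahead=+ remaining=[+ num - num $]
Step 12: reduce T->T / F. Stack=[T] ptr=5 lookahead=+ remaining=[+ num - num $]
Step 13: reduce E->T. Stack=[E] ptr=5 lookahead=+ remaining=[+ num - num $]
Step 14: shift +. Stack=[E +] ptr=6 lookahead=num remaining=[num - num $]
Step 15: shift num. Stack=[E + num] ptr=7 lookahead=- remaining=[- num $]
Step 16: reduce F->num. Stack=[E + F] ptr=7 lookahead=- remaining=[- num $]
Step 17: reduce T->F. Stack=[E + T] ptr=7 lookahead=- remaining=[- num $]
Step 18: reduce E->E + T. Stack=[E] ptr=7 lookahead=- remaining=[- num $]
Step 19: shift -. Stack=[E -] ptr=8 lookahead=num remaining=[num $]
Step 20: shift num. Stack=[E - num] ptr=9 lookahead=$ remaining=[$]
Step 21: reduce F->num. Stack=[E - F] ptr=9 lookahead=$ remaining=[$]
Step 22: reduce T->F. Stack=[E - T] ptr=9 lookahead=$ remaining=[$]
Step 23: reduce E->E - T. Stack=[E] ptr=9 lookahead=$ remaining=[$]
Step 24: accept. Stack=[E] ptr=9 lookahead=$ remaining=[$]

Answer: 24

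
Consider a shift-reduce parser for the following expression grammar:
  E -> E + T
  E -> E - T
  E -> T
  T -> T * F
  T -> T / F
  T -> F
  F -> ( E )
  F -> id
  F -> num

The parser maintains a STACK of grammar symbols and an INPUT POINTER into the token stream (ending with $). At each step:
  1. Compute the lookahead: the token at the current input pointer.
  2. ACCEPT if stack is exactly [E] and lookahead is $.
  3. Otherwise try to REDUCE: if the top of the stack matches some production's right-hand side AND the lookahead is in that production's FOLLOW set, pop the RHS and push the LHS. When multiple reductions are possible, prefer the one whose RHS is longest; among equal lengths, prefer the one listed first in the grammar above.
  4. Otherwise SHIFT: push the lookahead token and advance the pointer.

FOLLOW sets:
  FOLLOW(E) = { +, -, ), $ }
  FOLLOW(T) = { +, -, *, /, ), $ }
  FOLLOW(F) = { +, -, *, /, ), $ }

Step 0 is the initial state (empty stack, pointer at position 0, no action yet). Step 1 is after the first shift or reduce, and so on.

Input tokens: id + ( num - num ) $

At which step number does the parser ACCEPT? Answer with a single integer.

Step 1: shift id. Stack=[id] ptr=1 lookahead=+ remaining=[+ ( num - num ) $]
Step 2: reduce F->id. Stack=[F] ptr=1 lookahead=+ remaining=[+ ( num - num ) $]
Step 3: reduce T->F. Stack=[T] ptr=1 lookahead=+ remaining=[+ ( num - num ) $]
Step 4: reduce E->T. Stack=[E] ptr=1 lookahead=+ remaining=[+ ( num - num ) $]
Step 5: shift +. Stack=[E +] ptr=2 lookahead=( remaining=[( num - num ) $]
Step 6: shift (. Stack=[E + (] ptr=3 lookahead=num remaining=[num - num ) $]
Step 7: shift num. Stack=[E + ( num] ptr=4 lookahead=- remaining=[- num ) $]
Step 8: reduce F->num. Stack=[E + ( F] ptr=4 lookahead=- remaining=[- num ) $]
Step 9: reduce T->F. Stack=[E + ( T] ptr=4 lookahead=- remaining=[- num ) $]
Step 10: reduce E->T. Stack=[E + ( E] ptr=4 lookahead=- remaining=[- num ) $]
Step 11: shift -. Stack=[E + ( E -] ptr=5 lookahead=num remaining=[num ) $]
Step 12: shift num. Stack=[E + ( E - num] ptr=6 lookahead=) remaining=[) $]
Step 13: reduce F->num. Stack=[E + ( E - F] ptr=6 lookahead=) remaining=[) $]
Step 14: reduce T->F. Stack=[E + ( E - T] ptr=6 lookahead=) remaining=[) $]
Step 15: reduce E->E - T. Stack=[E + ( E] ptr=6 lookahead=) remaining=[) $]
Step 16: shift ). Stack=[E + ( E )] ptr=7 lookahead=$ remaining=[$]
Step 17: reduce F->( E ). Stack=[E + F] ptr=7 lookahead=$ remaining=[$]
Step 18: reduce T->F. Stack=[E + T] ptr=7 lookahead=$ remaining=[$]
Step 19: reduce E->E + T. Stack=[E] ptr=7 lookahead=$ remaining=[$]
Step 20: accept. Stack=[E] ptr=7 lookahead=$ remaining=[$]

Answer: 20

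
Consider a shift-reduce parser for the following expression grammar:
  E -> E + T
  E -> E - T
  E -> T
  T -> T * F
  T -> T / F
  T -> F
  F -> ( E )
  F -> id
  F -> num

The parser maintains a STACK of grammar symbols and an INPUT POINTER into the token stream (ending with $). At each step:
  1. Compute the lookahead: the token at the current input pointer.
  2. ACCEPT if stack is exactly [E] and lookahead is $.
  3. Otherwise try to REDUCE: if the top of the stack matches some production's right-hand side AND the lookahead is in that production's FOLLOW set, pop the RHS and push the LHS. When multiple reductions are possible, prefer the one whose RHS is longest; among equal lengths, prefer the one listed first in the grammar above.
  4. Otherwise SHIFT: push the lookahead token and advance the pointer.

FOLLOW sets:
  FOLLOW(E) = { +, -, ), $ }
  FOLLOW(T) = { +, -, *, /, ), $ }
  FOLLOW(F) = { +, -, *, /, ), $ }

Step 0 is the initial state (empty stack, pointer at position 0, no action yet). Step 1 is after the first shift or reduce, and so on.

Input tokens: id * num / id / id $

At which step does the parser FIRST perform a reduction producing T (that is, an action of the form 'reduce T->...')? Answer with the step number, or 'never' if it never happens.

Step 1: shift id. Stack=[id] ptr=1 lookahead=* remaining=[* num / id / id $]
Step 2: reduce F->id. Stack=[F] ptr=1 lookahead=* remaining=[* num / id / id $]
Step 3: reduce T->F. Stack=[T] ptr=1 lookahead=* remaining=[* num / id / id $]

Answer: 3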